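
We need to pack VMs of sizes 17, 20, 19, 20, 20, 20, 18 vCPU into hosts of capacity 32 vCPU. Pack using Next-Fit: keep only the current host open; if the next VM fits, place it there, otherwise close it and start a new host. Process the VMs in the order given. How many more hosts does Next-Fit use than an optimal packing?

Next-Fit: [17] [20] [19] [20] [20] [20] [18] → 7 hosts.
7 VMs exceed 16 vCPU (half the capacity), and no two of those can share a host, so at least 7 hosts are needed.
So 7 is already optimal.

0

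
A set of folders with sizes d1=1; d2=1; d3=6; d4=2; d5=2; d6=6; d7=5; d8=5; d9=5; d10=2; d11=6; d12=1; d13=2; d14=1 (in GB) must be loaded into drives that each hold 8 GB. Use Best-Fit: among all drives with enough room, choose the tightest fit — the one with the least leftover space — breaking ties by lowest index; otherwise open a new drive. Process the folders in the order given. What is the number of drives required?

drive 1: place d1 (1 GB), 7 GB left
drive 1: place d2 (1 GB), 6 GB left
drive 1: place d3 (6 GB), 0 GB left
drive 2: place d4 (2 GB), 6 GB left
drive 2: place d5 (2 GB), 4 GB left
drive 3: place d6 (6 GB), 2 GB left
drive 4: place d7 (5 GB), 3 GB left
drive 5: place d8 (5 GB), 3 GB left
drive 6: place d9 (5 GB), 3 GB left
drive 3: place d10 (2 GB), 0 GB left
drive 7: place d11 (6 GB), 2 GB left
drive 7: place d12 (1 GB), 1 GB left
drive 4: place d13 (2 GB), 1 GB left
drive 4: place d14 (1 GB), 0 GB left
Final drives: [1,1,6] [2,2] [6,2] [5,2,1] [5] [5] [6,1].

7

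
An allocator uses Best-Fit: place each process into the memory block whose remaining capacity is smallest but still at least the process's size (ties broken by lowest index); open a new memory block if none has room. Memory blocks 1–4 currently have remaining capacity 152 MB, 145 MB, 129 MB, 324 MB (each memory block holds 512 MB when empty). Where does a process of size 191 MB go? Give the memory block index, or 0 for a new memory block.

Memory blocks with room: memory block 4 (324 MB).
Tightest fit is memory block 4 with 324 MB free.

4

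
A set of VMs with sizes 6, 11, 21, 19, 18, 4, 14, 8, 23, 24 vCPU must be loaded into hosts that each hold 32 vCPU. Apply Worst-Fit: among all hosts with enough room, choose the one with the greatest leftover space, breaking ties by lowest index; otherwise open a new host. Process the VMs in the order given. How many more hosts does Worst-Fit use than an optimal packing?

Worst-Fit: [6,11,4] [21] [19,8] [18,14] [23] [24] → 6 hosts.
Total size 148 vCPU; any packing needs at least ⌈148/32⌉ = 5 hosts.
An optimal packing achieves that bound: [24,8] [23,6] [21,11] [19,4] [18,14] → 5 hosts.
Excess: 6 − 5 = 1.

1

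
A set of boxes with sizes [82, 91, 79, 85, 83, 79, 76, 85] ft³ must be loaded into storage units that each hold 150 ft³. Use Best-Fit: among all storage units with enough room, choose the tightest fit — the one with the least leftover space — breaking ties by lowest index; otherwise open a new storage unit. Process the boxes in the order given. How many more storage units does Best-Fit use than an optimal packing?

0

Best-Fit: [82] [91] [79] [85] [83] [79] [76] [85] → 8 storage units.
8 boxes exceed 75 ft³ (half the capacity), and no two of those can share a storage unit, so at least 8 storage units are needed.
So 8 is already optimal.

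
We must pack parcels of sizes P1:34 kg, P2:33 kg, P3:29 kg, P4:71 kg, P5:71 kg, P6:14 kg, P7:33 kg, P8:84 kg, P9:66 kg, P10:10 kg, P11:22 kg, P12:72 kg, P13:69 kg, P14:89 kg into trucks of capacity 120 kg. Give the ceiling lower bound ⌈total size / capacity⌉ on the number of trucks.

6 trucks

Total size = 34 + 33 + 29 + 71 + 71 + 14 + 33 + 84 + 66 + 10 + 22 + 72 + 69 + 89 = 697 kg.
⌈697 / 120⌉ = 6.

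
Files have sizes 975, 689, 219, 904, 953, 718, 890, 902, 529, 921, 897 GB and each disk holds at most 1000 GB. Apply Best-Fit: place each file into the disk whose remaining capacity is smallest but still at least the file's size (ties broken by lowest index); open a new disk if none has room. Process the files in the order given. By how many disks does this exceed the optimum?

0

Best-Fit: [975] [689,219] [904] [953] [718] [890] [902] [529] [921] [897] → 10 disks.
10 files exceed 500 GB (half the capacity), and no two of those can share a disk, so at least 10 disks are needed.
So 10 is already optimal.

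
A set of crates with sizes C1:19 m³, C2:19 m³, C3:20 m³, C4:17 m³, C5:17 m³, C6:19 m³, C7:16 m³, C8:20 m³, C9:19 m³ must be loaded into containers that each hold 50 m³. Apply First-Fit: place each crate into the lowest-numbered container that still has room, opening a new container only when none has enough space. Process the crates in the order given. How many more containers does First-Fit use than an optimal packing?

1

First-Fit: [19,19] [20,17] [17,19] [16,20] [19] → 5 containers.
Total size 166 m³; any packing needs at least ⌈166/50⌉ = 4 containers.
An optimal packing achieves that bound: [20,20] [19,19] [19,19] [17,17,16] → 4 containers.
Excess: 5 − 4 = 1.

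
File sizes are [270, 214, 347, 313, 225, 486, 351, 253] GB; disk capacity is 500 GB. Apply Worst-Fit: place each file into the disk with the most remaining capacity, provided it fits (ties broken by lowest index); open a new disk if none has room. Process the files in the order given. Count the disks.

270 GB → disk 1 (remaining 230 GB)
214 GB → disk 1 (remaining 16 GB)
347 GB → disk 2 (remaining 153 GB)
313 GB → disk 3 (remaining 187 GB)
225 GB → disk 4 (remaining 275 GB)
486 GB → disk 5 (remaining 14 GB)
351 GB → disk 6 (remaining 149 GB)
253 GB → disk 4 (remaining 22 GB)

6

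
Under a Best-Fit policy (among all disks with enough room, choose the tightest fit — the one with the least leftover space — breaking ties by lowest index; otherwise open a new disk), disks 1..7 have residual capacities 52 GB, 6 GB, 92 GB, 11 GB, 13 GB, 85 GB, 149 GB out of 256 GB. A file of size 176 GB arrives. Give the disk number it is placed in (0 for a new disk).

0

No disk has ≥ 176 GB free, so a new disk is opened.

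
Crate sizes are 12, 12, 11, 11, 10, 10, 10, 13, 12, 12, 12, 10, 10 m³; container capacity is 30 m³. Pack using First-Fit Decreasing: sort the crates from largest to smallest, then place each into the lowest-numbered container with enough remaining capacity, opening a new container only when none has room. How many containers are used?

6

Sorted descending: 13, 12, 12, 12, 12, 12, 11, 11, 10, 10, 10, 10, 10.
13 m³ → container 1 (remaining 17 m³)
12 m³ → container 1 (remaining 5 m³)
12 m³ → container 2 (remaining 18 m³)
12 m³ → container 2 (remaining 6 m³)
12 m³ → container 3 (remaining 18 m³)
12 m³ → container 3 (remaining 6 m³)
11 m³ → container 4 (remaining 19 m³)
11 m³ → container 4 (remaining 8 m³)
10 m³ → container 5 (remaining 20 m³)
10 m³ → container 5 (remaining 10 m³)
10 m³ → container 5 (remaining 0 m³)
10 m³ → container 6 (remaining 20 m³)
10 m³ → container 6 (remaining 10 m³)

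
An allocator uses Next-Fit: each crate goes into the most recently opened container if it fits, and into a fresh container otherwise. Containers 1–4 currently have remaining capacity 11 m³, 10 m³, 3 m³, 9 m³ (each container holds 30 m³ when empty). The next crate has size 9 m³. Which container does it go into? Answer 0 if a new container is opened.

Next-Fit only looks at container 4, which has 9 m³ free.
9 m³ fits there.

4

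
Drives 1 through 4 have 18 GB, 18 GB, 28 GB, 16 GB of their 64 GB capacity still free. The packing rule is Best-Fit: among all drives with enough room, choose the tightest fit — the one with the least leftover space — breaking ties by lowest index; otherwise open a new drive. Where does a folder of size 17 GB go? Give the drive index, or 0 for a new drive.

1

Drives with room: drive 1 (18 GB), drive 2 (18 GB), drive 3 (28 GB).
Tightest fit is drive 1 with 18 GB free.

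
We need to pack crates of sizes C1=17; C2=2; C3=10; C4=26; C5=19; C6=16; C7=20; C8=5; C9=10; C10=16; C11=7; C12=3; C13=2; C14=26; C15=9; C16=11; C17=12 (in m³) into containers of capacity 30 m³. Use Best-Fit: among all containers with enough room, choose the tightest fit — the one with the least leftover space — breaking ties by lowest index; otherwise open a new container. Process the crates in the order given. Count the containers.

8 containers

container 1: place C1 (17 m³), 13 m³ left
container 1: place C2 (2 m³), 11 m³ left
container 1: place C3 (10 m³), 1 m³ left
container 2: place C4 (26 m³), 4 m³ left
container 3: place C5 (19 m³), 11 m³ left
container 4: place C6 (16 m³), 14 m³ left
container 5: place C7 (20 m³), 10 m³ left
container 5: place C8 (5 m³), 5 m³ left
container 3: place C9 (10 m³), 1 m³ left
container 6: place C10 (16 m³), 14 m³ left
container 4: place C11 (7 m³), 7 m³ left
container 2: place C12 (3 m³), 1 m³ left
container 5: place C13 (2 m³), 3 m³ left
container 7: place C14 (26 m³), 4 m³ left
container 6: place C15 (9 m³), 5 m³ left
container 8: place C16 (11 m³), 19 m³ left
container 8: place C17 (12 m³), 7 m³ left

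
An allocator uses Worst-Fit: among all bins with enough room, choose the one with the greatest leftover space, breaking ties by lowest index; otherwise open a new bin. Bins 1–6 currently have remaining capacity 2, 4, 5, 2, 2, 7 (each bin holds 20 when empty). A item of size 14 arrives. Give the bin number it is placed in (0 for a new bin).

0

No bin has ≥ 14 free, so a new bin is opened.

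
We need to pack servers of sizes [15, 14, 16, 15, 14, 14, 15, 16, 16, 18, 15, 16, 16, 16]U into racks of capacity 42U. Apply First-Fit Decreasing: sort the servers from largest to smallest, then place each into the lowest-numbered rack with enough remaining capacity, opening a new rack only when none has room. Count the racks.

7 racks

Sorted descending: 18, 16, 16, 16, 16, 16, 16, 15, 15, 15, 15, 14, 14, 14.
Put 18U in rack 1; 24U remain.
Put 16U in rack 1; 8U remain.
Put 16U in rack 2; 26U remain.
Put 16U in rack 2; 10U remain.
Put 16U in rack 3; 26U remain.
Put 16U in rack 3; 10U remain.
Put 16U in rack 4; 26U remain.
Put 15U in rack 4; 11U remain.
Put 15U in rack 5; 27U remain.
Put 15U in rack 5; 12U remain.
Put 15U in rack 6; 27U remain.
Put 14U in rack 6; 13U remain.
Put 14U in rack 7; 28U remain.
Put 14U in rack 7; 14U remain.
Final racks: [18,16] [16,16] [16,16] [16,15] [15,15] [15,14] [14,14].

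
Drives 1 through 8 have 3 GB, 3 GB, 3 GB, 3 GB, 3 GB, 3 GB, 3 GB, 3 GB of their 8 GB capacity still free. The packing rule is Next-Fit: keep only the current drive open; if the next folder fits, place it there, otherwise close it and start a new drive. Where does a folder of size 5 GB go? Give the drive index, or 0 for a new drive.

Next-Fit only looks at drive 8, which has 3 GB free.
5 GB does not fit, so a new drive is opened.

0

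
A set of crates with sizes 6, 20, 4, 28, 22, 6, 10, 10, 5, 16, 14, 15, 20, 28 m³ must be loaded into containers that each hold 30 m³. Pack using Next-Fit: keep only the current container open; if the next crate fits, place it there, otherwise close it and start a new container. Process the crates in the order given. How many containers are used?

6 m³ → container 1 (remaining 24 m³)
20 m³ → container 1 (remaining 4 m³)
4 m³ → container 1 (remaining 0 m³)
28 m³ → container 2 (remaining 2 m³)
22 m³ → container 3 (remaining 8 m³)
6 m³ → container 3 (remaining 2 m³)
10 m³ → container 4 (remaining 20 m³)
10 m³ → container 4 (remaining 10 m³)
5 m³ → container 4 (remaining 5 m³)
16 m³ → container 5 (remaining 14 m³)
14 m³ → container 5 (remaining 0 m³)
15 m³ → container 6 (remaining 15 m³)
20 m³ → container 7 (remaining 10 m³)
28 m³ → container 8 (remaining 2 m³)

8 containers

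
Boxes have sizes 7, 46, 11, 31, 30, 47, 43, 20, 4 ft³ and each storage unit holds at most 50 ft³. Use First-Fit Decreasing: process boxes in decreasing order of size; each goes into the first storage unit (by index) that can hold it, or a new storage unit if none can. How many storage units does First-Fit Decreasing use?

5

Sorted descending: 47, 46, 43, 31, 30, 20, 11, 7, 4.
Put 47 ft³ in storage unit 1; 3 ft³ remain.
Put 46 ft³ in storage unit 2; 4 ft³ remain.
Put 43 ft³ in storage unit 3; 7 ft³ remain.
Put 31 ft³ in storage unit 4; 19 ft³ remain.
Put 30 ft³ in storage unit 5; 20 ft³ remain.
Put 20 ft³ in storage unit 5; 0 ft³ remain.
Put 11 ft³ in storage unit 4; 8 ft³ remain.
Put 7 ft³ in storage unit 3; 0 ft³ remain.
Put 4 ft³ in storage unit 2; 0 ft³ remain.
Final storage units: [47] [46,4] [43,7] [31,11] [30,20].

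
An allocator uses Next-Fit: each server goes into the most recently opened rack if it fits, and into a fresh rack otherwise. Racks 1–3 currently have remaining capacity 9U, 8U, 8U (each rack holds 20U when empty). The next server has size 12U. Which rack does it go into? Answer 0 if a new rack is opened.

Next-Fit only looks at rack 3, which has 8U free.
12U does not fit, so a new rack is opened.

0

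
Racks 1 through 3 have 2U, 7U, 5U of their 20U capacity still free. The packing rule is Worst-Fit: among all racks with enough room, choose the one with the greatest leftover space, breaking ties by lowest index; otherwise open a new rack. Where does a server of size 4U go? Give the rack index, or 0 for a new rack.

Racks with room: rack 2 (7U), rack 3 (5U).
Most room is rack 2 with 7U free.

2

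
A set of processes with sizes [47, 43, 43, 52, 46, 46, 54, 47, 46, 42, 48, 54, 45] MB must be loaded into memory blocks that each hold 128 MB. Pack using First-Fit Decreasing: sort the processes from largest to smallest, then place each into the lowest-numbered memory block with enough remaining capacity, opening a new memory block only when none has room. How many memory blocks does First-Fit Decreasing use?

6 memory blocks

Sorted descending: 54, 54, 52, 48, 47, 47, 46, 46, 46, 45, 43, 43, 42.
Put 54 MB in memory block 1; 74 MB remain.
Put 54 MB in memory block 1; 20 MB remain.
Put 52 MB in memory block 2; 76 MB remain.
Put 48 MB in memory block 2; 28 MB remain.
Put 47 MB in memory block 3; 81 MB remain.
Put 47 MB in memory block 3; 34 MB remain.
Put 46 MB in memory block 4; 82 MB remain.
Put 46 MB in memory block 4; 36 MB remain.
Put 46 MB in memory block 5; 82 MB remain.
Put 45 MB in memory block 5; 37 MB remain.
Put 43 MB in memory block 6; 85 MB remain.
Put 43 MB in memory block 6; 42 MB remain.
Put 42 MB in memory block 6; 0 MB remain.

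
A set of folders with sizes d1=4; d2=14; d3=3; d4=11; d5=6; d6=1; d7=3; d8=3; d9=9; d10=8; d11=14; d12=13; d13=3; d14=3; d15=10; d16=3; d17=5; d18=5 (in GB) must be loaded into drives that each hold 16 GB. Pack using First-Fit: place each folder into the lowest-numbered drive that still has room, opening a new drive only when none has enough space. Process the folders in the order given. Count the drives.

9 drives

Put d1 (4 GB) in drive 1; 12 GB remain.
Put d2 (14 GB) in drive 2; 2 GB remain.
Put d3 (3 GB) in drive 1; 9 GB remain.
Put d4 (11 GB) in drive 3; 5 GB remain.
Put d5 (6 GB) in drive 1; 3 GB remain.
Put d6 (1 GB) in drive 1; 2 GB remain.
Put d7 (3 GB) in drive 3; 2 GB remain.
Put d8 (3 GB) in drive 4; 13 GB remain.
Put d9 (9 GB) in drive 4; 4 GB remain.
Put d10 (8 GB) in drive 5; 8 GB remain.
Put d11 (14 GB) in drive 6; 2 GB remain.
Put d12 (13 GB) in drive 7; 3 GB remain.
Put d13 (3 GB) in drive 4; 1 GB remain.
Put d14 (3 GB) in drive 5; 5 GB remain.
Put d15 (10 GB) in drive 8; 6 GB remain.
Put d16 (3 GB) in drive 5; 2 GB remain.
Put d17 (5 GB) in drive 8; 1 GB remain.
Put d18 (5 GB) in drive 9; 11 GB remain.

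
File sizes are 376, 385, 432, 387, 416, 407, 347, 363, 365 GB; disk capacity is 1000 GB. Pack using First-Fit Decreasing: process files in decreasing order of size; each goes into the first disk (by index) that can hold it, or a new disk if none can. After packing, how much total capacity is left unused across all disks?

Sorted descending: 432, 416, 407, 387, 385, 376, 365, 363, 347.
disk 1: place 432 GB, 568 GB left
disk 1: place 416 GB, 152 GB left
disk 2: place 407 GB, 593 GB left
disk 2: place 387 GB, 206 GB left
disk 3: place 385 GB, 615 GB left
disk 3: place 376 GB, 239 GB left
disk 4: place 365 GB, 635 GB left
disk 4: place 363 GB, 272 GB left
disk 5: place 347 GB, 653 GB left
5 disks × 1000 GB = 5000 GB; used 3478 GB; unused 1522 GB.

1522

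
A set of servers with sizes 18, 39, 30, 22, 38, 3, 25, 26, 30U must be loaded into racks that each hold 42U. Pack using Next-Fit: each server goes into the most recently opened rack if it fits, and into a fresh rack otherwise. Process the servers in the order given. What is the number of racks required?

18U → rack 1 (remaining 24U)
39U → rack 2 (remaining 3U)
30U → rack 3 (remaining 12U)
22U → rack 4 (remaining 20U)
38U → rack 5 (remaining 4U)
3U → rack 5 (remaining 1U)
25U → rack 6 (remaining 17U)
26U → rack 7 (remaining 16U)
30U → rack 8 (remaining 12U)

8 racks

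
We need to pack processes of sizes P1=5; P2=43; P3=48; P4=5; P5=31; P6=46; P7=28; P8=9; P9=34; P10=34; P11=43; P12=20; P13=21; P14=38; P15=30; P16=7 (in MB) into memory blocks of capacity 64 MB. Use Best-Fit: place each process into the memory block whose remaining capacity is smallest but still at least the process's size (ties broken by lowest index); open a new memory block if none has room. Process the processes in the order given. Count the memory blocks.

8 memory blocks

P1 (5 MB) → memory block 1 (remaining 59 MB)
P2 (43 MB) → memory block 1 (remaining 16 MB)
P3 (48 MB) → memory block 2 (remaining 16 MB)
P4 (5 MB) → memory block 1 (remaining 11 MB)
P5 (31 MB) → memory block 3 (remaining 33 MB)
P6 (46 MB) → memory block 4 (remaining 18 MB)
P7 (28 MB) → memory block 3 (remaining 5 MB)
P8 (9 MB) → memory block 1 (remaining 2 MB)
P9 (34 MB) → memory block 5 (remaining 30 MB)
P10 (34 MB) → memory block 6 (remaining 30 MB)
P11 (43 MB) → memory block 7 (remaining 21 MB)
P12 (20 MB) → memory block 7 (remaining 1 MB)
P13 (21 MB) → memory block 5 (remaining 9 MB)
P14 (38 MB) → memory block 8 (remaining 26 MB)
P15 (30 MB) → memory block 6 (remaining 0 MB)
P16 (7 MB) → memory block 5 (remaining 2 MB)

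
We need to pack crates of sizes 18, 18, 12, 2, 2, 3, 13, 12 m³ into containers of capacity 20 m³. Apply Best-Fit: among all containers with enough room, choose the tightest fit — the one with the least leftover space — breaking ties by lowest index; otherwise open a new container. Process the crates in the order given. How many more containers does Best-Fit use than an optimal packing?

Best-Fit: [18,2] [18,2] [12,3] [13] [12] → 5 containers.
5 crates exceed 10 m³ (half the capacity), and no two of those can share a container, so at least 5 containers are needed.
So 5 is already optimal.

0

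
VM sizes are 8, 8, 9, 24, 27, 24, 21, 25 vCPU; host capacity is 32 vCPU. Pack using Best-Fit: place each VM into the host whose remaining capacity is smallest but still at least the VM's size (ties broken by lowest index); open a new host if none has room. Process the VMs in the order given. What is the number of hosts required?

8 vCPU → host 1 (remaining 24 vCPU)
8 vCPU → host 1 (remaining 16 vCPU)
9 vCPU → host 1 (remaining 7 vCPU)
24 vCPU → host 2 (remaining 8 vCPU)
27 vCPU → host 3 (remaining 5 vCPU)
24 vCPU → host 4 (remaining 8 vCPU)
21 vCPU → host 5 (remaining 11 vCPU)
25 vCPU → host 6 (remaining 7 vCPU)

6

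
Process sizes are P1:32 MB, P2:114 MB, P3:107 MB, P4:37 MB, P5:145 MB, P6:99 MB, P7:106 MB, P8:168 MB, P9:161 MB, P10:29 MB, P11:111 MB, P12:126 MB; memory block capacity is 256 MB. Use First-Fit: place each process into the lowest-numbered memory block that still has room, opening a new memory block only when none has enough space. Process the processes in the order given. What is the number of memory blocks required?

6

Put P1 (32 MB) in memory block 1; 224 MB remain.
Put P2 (114 MB) in memory block 1; 110 MB remain.
Put P3 (107 MB) in memory block 1; 3 MB remain.
Put P4 (37 MB) in memory block 2; 219 MB remain.
Put P5 (145 MB) in memory block 2; 74 MB remain.
Put P6 (99 MB) in memory block 3; 157 MB remain.
Put P7 (106 MB) in memory block 3; 51 MB remain.
Put P8 (168 MB) in memory block 4; 88 MB remain.
Put P9 (161 MB) in memory block 5; 95 MB remain.
Put P10 (29 MB) in memory block 2; 45 MB remain.
Put P11 (111 MB) in memory block 6; 145 MB remain.
Put P12 (126 MB) in memory block 6; 19 MB remain.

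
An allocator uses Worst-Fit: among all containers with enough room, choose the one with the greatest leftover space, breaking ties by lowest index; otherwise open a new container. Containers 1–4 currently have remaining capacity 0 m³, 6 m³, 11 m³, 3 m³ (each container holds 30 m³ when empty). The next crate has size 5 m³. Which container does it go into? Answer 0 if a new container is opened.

3

Containers with room: container 2 (6 m³), container 3 (11 m³).
Most room is container 3 with 11 m³ free.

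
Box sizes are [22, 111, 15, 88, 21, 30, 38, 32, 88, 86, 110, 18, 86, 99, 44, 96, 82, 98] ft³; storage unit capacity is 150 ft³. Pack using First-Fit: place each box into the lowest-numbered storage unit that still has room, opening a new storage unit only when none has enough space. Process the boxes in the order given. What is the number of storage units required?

Put 22 ft³ in storage unit 1; 128 ft³ remain.
Put 111 ft³ in storage unit 1; 17 ft³ remain.
Put 15 ft³ in storage unit 1; 2 ft³ remain.
Put 88 ft³ in storage unit 2; 62 ft³ remain.
Put 21 ft³ in storage unit 2; 41 ft³ remain.
Put 30 ft³ in storage unit 2; 11 ft³ remain.
Put 38 ft³ in storage unit 3; 112 ft³ remain.
Put 32 ft³ in storage unit 3; 80 ft³ remain.
Put 88 ft³ in storage unit 4; 62 ft³ remain.
Put 86 ft³ in storage unit 5; 64 ft³ remain.
Put 110 ft³ in storage unit 6; 40 ft³ remain.
Put 18 ft³ in storage unit 3; 62 ft³ remain.
Put 86 ft³ in storage unit 7; 64 ft³ remain.
Put 99 ft³ in storage unit 8; 51 ft³ remain.
Put 44 ft³ in storage unit 3; 18 ft³ remain.
Put 96 ft³ in storage unit 9; 54 ft³ remain.
Put 82 ft³ in storage unit 10; 68 ft³ remain.
Put 98 ft³ in storage unit 11; 52 ft³ remain.

11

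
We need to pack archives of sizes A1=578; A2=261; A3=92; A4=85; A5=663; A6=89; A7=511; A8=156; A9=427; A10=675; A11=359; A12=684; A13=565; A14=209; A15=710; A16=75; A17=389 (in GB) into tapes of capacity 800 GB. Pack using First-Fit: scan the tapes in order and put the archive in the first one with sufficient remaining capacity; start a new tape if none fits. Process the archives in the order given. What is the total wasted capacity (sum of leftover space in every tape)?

1472

tape 1: place A1 (578 GB), 222 GB left
tape 2: place A2 (261 GB), 539 GB left
tape 1: place A3 (92 GB), 130 GB left
tape 1: place A4 (85 GB), 45 GB left
tape 3: place A5 (663 GB), 137 GB left
tape 2: place A6 (89 GB), 450 GB left
tape 4: place A7 (511 GB), 289 GB left
tape 2: place A8 (156 GB), 294 GB left
tape 5: place A9 (427 GB), 373 GB left
tape 6: place A10 (675 GB), 125 GB left
tape 5: place A11 (359 GB), 14 GB left
tape 7: place A12 (684 GB), 116 GB left
tape 8: place A13 (565 GB), 235 GB left
tape 2: place A14 (209 GB), 85 GB left
tape 9: place A15 (710 GB), 90 GB left
tape 2: place A16 (75 GB), 10 GB left
tape 10: place A17 (389 GB), 411 GB left
10 tapes × 800 GB = 8000 GB; used 6528 GB; unused 1472 GB.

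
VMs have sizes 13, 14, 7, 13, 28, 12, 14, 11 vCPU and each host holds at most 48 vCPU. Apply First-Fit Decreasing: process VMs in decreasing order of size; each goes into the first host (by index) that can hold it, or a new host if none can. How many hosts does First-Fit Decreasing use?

Sorted descending: 28, 14, 14, 13, 13, 12, 11, 7.
host 1: place 28 vCPU, 20 vCPU left
host 1: place 14 vCPU, 6 vCPU left
host 2: place 14 vCPU, 34 vCPU left
host 2: place 13 vCPU, 21 vCPU left
host 2: place 13 vCPU, 8 vCPU left
host 3: place 12 vCPU, 36 vCPU left
host 3: place 11 vCPU, 25 vCPU left
host 2: place 7 vCPU, 1 vCPU left

3 hosts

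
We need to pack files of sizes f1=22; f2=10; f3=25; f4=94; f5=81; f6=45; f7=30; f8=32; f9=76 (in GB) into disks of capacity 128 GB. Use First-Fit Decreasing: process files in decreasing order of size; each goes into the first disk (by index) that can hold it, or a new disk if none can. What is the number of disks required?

Sorted descending: 94, 81, 76, 45, 32, 30, 25, 22, 10.
Put 94 GB in disk 1; 34 GB remain.
Put 81 GB in disk 2; 47 GB remain.
Put 76 GB in disk 3; 52 GB remain.
Put 45 GB in disk 2; 2 GB remain.
Put 32 GB in disk 1; 2 GB remain.
Put 30 GB in disk 3; 22 GB remain.
Put 25 GB in disk 4; 103 GB remain.
Put 22 GB in disk 3; 0 GB remain.
Put 10 GB in disk 4; 93 GB remain.
Final disks: [94,32] [81,45] [76,30,22] [25,10].

4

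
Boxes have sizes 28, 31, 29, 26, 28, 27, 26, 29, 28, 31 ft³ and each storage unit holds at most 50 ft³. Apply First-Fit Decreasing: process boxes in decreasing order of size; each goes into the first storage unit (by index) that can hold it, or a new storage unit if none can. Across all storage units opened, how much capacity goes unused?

217

Sorted descending: 31, 31, 29, 29, 28, 28, 28, 27, 26, 26.
Put 31 ft³ in storage unit 1; 19 ft³ remain.
Put 31 ft³ in storage unit 2; 19 ft³ remain.
Put 29 ft³ in storage unit 3; 21 ft³ remain.
Put 29 ft³ in storage unit 4; 21 ft³ remain.
Put 28 ft³ in storage unit 5; 22 ft³ remain.
Put 28 ft³ in storage unit 6; 22 ft³ remain.
Put 28 ft³ in storage unit 7; 22 ft³ remain.
Put 27 ft³ in storage unit 8; 23 ft³ remain.
Put 26 ft³ in storage unit 9; 24 ft³ remain.
Put 26 ft³ in storage unit 10; 24 ft³ remain.
10 storage units × 50 ft³ = 500 ft³; used 283 ft³; unused 217 ft³.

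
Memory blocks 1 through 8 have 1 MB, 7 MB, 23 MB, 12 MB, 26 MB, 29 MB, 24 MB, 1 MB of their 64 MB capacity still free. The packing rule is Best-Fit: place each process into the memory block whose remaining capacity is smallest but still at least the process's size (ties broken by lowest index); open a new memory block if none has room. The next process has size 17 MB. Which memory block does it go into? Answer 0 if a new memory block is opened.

3

Memory blocks with room: memory block 3 (23 MB), memory block 5 (26 MB), memory block 6 (29 MB), memory block 7 (24 MB).
Tightest fit is memory block 3 with 23 MB free.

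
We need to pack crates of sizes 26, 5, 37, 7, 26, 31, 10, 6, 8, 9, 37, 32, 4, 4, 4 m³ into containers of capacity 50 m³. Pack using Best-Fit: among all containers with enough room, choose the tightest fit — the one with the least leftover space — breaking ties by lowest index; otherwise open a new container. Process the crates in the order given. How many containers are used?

container 1: place 26 m³, 24 m³ left
container 1: place 5 m³, 19 m³ left
container 2: place 37 m³, 13 m³ left
container 2: place 7 m³, 6 m³ left
container 3: place 26 m³, 24 m³ left
container 4: place 31 m³, 19 m³ left
container 1: place 10 m³, 9 m³ left
container 2: place 6 m³, 0 m³ left
container 1: place 8 m³, 1 m³ left
container 4: place 9 m³, 10 m³ left
container 5: place 37 m³, 13 m³ left
container 6: place 32 m³, 18 m³ left
container 4: place 4 m³, 6 m³ left
container 4: place 4 m³, 2 m³ left
container 5: place 4 m³, 9 m³ left
Final containers: [26,5,10,8] [37,7,6] [26] [31,9,4,4] [37,4] [32].

6 containers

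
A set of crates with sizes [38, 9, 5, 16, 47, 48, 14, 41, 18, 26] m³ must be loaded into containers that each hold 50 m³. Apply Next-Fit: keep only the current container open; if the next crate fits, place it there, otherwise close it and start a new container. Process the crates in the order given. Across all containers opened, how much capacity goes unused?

38 m³ → container 1 (remaining 12 m³)
9 m³ → container 1 (remaining 3 m³)
5 m³ → container 2 (remaining 45 m³)
16 m³ → container 2 (remaining 29 m³)
47 m³ → container 3 (remaining 3 m³)
48 m³ → container 4 (remaining 2 m³)
14 m³ → container 5 (remaining 36 m³)
41 m³ → container 6 (remaining 9 m³)
18 m³ → container 7 (remaining 32 m³)
26 m³ → container 7 (remaining 6 m³)
7 containers × 50 m³ = 350 m³; used 262 m³; unused 88 m³.

88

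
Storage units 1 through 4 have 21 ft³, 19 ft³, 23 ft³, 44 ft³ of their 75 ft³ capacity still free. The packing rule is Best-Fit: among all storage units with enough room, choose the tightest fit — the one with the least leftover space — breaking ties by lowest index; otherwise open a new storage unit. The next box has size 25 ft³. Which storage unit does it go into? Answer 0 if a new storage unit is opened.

4

Storage units with room: storage unit 4 (44 ft³).
Tightest fit is storage unit 4 with 44 ft³ free.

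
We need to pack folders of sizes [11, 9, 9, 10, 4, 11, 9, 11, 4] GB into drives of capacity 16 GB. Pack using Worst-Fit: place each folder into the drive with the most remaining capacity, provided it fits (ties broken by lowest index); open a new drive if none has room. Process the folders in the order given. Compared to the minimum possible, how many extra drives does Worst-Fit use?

Worst-Fit: [11] [9,4] [9,4] [10] [11] [9] [11] → 7 drives.
7 folders exceed 8 GB (half the capacity), and no two of those can share a drive, so at least 7 drives are needed.
So 7 is already optimal.

0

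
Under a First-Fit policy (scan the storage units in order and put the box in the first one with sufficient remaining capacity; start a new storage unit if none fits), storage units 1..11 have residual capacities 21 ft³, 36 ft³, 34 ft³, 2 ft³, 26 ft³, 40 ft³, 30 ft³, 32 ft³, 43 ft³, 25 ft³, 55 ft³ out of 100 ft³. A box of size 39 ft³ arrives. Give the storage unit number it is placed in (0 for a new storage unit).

6

Storage units with room: storage unit 6 (40 ft³), storage unit 9 (43 ft³), storage unit 11 (55 ft³).
The first with room is storage unit 6.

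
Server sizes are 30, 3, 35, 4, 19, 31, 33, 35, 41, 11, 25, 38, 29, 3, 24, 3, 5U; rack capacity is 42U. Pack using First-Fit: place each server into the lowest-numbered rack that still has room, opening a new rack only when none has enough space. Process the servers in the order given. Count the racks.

Put 30U in rack 1; 12U remain.
Put 3U in rack 1; 9U remain.
Put 35U in rack 2; 7U remain.
Put 4U in rack 1; 5U remain.
Put 19U in rack 3; 23U remain.
Put 31U in rack 4; 11U remain.
Put 33U in rack 5; 9U remain.
Put 35U in rack 6; 7U remain.
Put 41U in rack 7; 1U remain.
Put 11U in rack 3; 12U remain.
Put 25U in rack 8; 17U remain.
Put 38U in rack 9; 4U remain.
Put 29U in rack 10; 13U remain.
Put 3U in rack 1; 2U remain.
Put 24U in rack 11; 18U remain.
Put 3U in rack 2; 4U remain.
Put 5U in rack 3; 7U remain.

11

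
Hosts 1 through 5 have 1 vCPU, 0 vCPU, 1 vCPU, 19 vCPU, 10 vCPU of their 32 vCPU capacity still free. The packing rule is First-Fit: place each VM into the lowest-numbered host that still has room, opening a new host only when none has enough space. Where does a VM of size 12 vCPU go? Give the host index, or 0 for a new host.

4

Hosts with room: host 4 (19 vCPU).
The first with room is host 4.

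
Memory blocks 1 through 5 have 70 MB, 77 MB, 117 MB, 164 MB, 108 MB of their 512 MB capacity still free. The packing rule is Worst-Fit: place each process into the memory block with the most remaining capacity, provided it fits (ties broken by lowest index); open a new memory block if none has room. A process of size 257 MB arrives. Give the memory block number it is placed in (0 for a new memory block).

0

No memory block has ≥ 257 MB free, so a new memory block is opened.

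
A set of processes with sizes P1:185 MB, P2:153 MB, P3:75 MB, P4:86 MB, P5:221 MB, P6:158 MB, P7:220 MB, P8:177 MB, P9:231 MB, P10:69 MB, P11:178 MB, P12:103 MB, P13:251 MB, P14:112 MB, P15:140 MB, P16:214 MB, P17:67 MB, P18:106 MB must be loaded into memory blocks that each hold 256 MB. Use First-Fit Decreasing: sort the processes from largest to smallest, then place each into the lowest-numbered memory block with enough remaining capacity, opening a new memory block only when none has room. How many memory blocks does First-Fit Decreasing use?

12 memory blocks

Sorted descending: 251, 231, 221, 220, 214, 185, 178, 177, 158, 153, 140, 112, 106, 103, 86, 75, 69, 67.
Put 251 MB in memory block 1; 5 MB remain.
Put 231 MB in memory block 2; 25 MB remain.
Put 221 MB in memory block 3; 35 MB remain.
Put 220 MB in memory block 4; 36 MB remain.
Put 214 MB in memory block 5; 42 MB remain.
Put 185 MB in memory block 6; 71 MB remain.
Put 178 MB in memory block 7; 78 MB remain.
Put 177 MB in memory block 8; 79 MB remain.
Put 158 MB in memory block 9; 98 MB remain.
Put 153 MB in memory block 10; 103 MB remain.
Put 140 MB in memory block 11; 116 MB remain.
Put 112 MB in memory block 11; 4 MB remain.
Put 106 MB in memory block 12; 150 MB remain.
Put 103 MB in memory block 10; 0 MB remain.
Put 86 MB in memory block 9; 12 MB remain.
Put 75 MB in memory block 7; 3 MB remain.
Put 69 MB in memory block 6; 2 MB remain.
Put 67 MB in memory block 8; 12 MB remain.
Final memory blocks: [251] [231] [221] [220] [214] [185,69] [178,75] [177,67] [158,86] [153,103] [140,112] [106].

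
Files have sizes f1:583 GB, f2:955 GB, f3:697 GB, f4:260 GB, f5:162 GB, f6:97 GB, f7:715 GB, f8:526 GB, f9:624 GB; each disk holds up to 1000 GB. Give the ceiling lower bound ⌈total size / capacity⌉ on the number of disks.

5 disks

Total size = 583 + 955 + 697 + 260 + 162 + 97 + 715 + 526 + 624 = 4619 GB.
⌈4619 / 1000⌉ = 5.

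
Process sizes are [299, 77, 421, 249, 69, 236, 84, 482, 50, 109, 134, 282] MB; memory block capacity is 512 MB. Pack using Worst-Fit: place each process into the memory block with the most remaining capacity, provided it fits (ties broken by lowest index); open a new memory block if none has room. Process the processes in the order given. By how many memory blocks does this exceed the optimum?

Worst-Fit: [299,77] [421] [249,69,50,134] [236,84,109] [482] [282] → 6 memory blocks.
Total size 2492 MB; any packing needs at least ⌈2492/512⌉ = 5 memory blocks.
An optimal packing achieves that bound: [482] [421,84] [299,134,77] [282,109,69,50] [249,236] → 5 memory blocks.
Excess: 6 − 5 = 1.

1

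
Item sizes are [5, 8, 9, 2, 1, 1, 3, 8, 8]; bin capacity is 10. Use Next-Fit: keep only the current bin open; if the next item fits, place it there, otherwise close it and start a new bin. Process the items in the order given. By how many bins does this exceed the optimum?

Next-Fit: [5] [8] [9] [2,1,1,3] [8] [8] → 6 bins.
Total size 45; any packing needs at least ⌈45/10⌉ = 5 bins.
An optimal packing achieves that bound: [9,1] [8,2] [8,1] [8] [5,3] → 5 bins.
Excess: 6 − 5 = 1.

1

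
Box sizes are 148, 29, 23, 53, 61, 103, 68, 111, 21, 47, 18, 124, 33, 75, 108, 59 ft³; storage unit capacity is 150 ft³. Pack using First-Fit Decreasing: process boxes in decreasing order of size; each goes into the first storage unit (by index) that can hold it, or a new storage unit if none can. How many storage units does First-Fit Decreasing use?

Sorted descending: 148, 124, 111, 108, 103, 75, 68, 61, 59, 53, 47, 33, 29, 23, 21, 18.
storage unit 1: place 148 ft³, 2 ft³ left
storage unit 2: place 124 ft³, 26 ft³ left
storage unit 3: place 111 ft³, 39 ft³ left
storage unit 4: place 108 ft³, 42 ft³ left
storage unit 5: place 103 ft³, 47 ft³ left
storage unit 6: place 75 ft³, 75 ft³ left
storage unit 6: place 68 ft³, 7 ft³ left
storage unit 7: place 61 ft³, 89 ft³ left
storage unit 7: place 59 ft³, 30 ft³ left
storage unit 8: place 53 ft³, 97 ft³ left
storage unit 5: place 47 ft³, 0 ft³ left
storage unit 3: place 33 ft³, 6 ft³ left
storage unit 4: place 29 ft³, 13 ft³ left
storage unit 2: place 23 ft³, 3 ft³ left
storage unit 7: place 21 ft³, 9 ft³ left
storage unit 8: place 18 ft³, 79 ft³ left
Final storage units: [148] [124,23] [111,33] [108,29] [103,47] [75,68] [61,59,21] [53,18].

8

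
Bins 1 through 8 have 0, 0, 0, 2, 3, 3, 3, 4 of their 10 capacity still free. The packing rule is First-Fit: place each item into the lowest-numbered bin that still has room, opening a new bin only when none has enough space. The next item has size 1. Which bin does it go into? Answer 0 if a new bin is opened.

Bins with room: bin 4 (2), bin 5 (3), bin 6 (3), bin 7 (3), bin 8 (4).
The first with room is bin 4.

4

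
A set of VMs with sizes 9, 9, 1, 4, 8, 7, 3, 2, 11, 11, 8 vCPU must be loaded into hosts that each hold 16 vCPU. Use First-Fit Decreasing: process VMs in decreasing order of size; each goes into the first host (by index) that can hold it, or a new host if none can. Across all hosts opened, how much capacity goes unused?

Sorted descending: 11, 11, 9, 9, 8, 8, 7, 4, 3, 2, 1.
host 1: place 11 vCPU, 5 vCPU left
host 2: place 11 vCPU, 5 vCPU left
host 3: place 9 vCPU, 7 vCPU left
host 4: place 9 vCPU, 7 vCPU left
host 5: place 8 vCPU, 8 vCPU left
host 5: place 8 vCPU, 0 vCPU left
host 3: place 7 vCPU, 0 vCPU left
host 1: place 4 vCPU, 1 vCPU left
host 2: place 3 vCPU, 2 vCPU left
host 2: place 2 vCPU, 0 vCPU left
host 1: place 1 vCPU, 0 vCPU left
5 hosts × 16 vCPU = 80 vCPU; used 73 vCPU; unused 7 vCPU.

7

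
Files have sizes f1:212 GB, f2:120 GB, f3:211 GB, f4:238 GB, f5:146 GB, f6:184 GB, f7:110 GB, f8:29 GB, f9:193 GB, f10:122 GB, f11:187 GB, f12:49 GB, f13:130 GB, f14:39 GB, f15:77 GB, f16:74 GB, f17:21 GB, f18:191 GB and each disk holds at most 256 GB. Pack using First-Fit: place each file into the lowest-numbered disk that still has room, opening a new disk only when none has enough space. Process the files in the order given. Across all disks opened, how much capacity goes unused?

483

disk 1: place f1 (212 GB), 44 GB left
disk 2: place f2 (120 GB), 136 GB left
disk 3: place f3 (211 GB), 45 GB left
disk 4: place f4 (238 GB), 18 GB left
disk 5: place f5 (146 GB), 110 GB left
disk 6: place f6 (184 GB), 72 GB left
disk 2: place f7 (110 GB), 26 GB left
disk 1: place f8 (29 GB), 15 GB left
disk 7: place f9 (193 GB), 63 GB left
disk 8: place f10 (122 GB), 134 GB left
disk 9: place f11 (187 GB), 69 GB left
disk 5: place f12 (49 GB), 61 GB left
disk 8: place f13 (130 GB), 4 GB left
disk 3: place f14 (39 GB), 6 GB left
disk 10: place f15 (77 GB), 179 GB left
disk 10: place f16 (74 GB), 105 GB left
disk 2: place f17 (21 GB), 5 GB left
disk 11: place f18 (191 GB), 65 GB left
11 disks × 256 GB = 2816 GB; used 2333 GB; unused 483 GB.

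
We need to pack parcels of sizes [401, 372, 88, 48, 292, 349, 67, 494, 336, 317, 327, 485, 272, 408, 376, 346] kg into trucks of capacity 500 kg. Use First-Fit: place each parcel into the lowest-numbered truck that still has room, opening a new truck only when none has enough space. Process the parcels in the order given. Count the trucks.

13

401 kg → truck 1 (remaining 99 kg)
372 kg → truck 2 (remaining 128 kg)
88 kg → truck 1 (remaining 11 kg)
48 kg → truck 2 (remaining 80 kg)
292 kg → truck 3 (remaining 208 kg)
349 kg → truck 4 (remaining 151 kg)
67 kg → truck 2 (remaining 13 kg)
494 kg → truck 5 (remaining 6 kg)
336 kg → truck 6 (remaining 164 kg)
317 kg → truck 7 (remaining 183 kg)
327 kg → truck 8 (remaining 173 kg)
485 kg → truck 9 (remaining 15 kg)
272 kg → truck 10 (remaining 228 kg)
408 kg → truck 11 (remaining 92 kg)
376 kg → truck 12 (remaining 124 kg)
346 kg → truck 13 (remaining 154 kg)
Final trucks: [401,88] [372,48,67] [292] [349] [494] [336] [317] [327] [485] [272] [408] [376] [346].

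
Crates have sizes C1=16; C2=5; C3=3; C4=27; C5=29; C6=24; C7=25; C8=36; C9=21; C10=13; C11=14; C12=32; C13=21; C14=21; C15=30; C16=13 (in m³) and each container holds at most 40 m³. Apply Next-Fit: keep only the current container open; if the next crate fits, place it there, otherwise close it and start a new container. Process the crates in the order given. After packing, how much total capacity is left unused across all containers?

190

C1 (16 m³) → container 1 (remaining 24 m³)
C2 (5 m³) → container 1 (remaining 19 m³)
C3 (3 m³) → container 1 (remaining 16 m³)
C4 (27 m³) → container 2 (remaining 13 m³)
C5 (29 m³) → container 3 (remaining 11 m³)
C6 (24 m³) → container 4 (remaining 16 m³)
C7 (25 m³) → container 5 (remaining 15 m³)
C8 (36 m³) → container 6 (remaining 4 m³)
C9 (21 m³) → container 7 (remaining 19 m³)
C10 (13 m³) → container 7 (remaining 6 m³)
C11 (14 m³) → container 8 (remaining 26 m³)
C12 (32 m³) → container 9 (remaining 8 m³)
C13 (21 m³) → container 10 (remaining 19 m³)
C14 (21 m³) → container 11 (remaining 19 m³)
C15 (30 m³) → container 12 (remaining 10 m³)
C16 (13 m³) → container 13 (remaining 27 m³)
13 containers × 40 m³ = 520 m³; used 330 m³; unused 190 m³.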